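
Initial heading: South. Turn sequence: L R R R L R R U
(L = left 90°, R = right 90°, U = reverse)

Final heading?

Start: South
  L (left (90° counter-clockwise)) -> East
  R (right (90° clockwise)) -> South
  R (right (90° clockwise)) -> West
  R (right (90° clockwise)) -> North
  L (left (90° counter-clockwise)) -> West
  R (right (90° clockwise)) -> North
  R (right (90° clockwise)) -> East
  U (U-turn (180°)) -> West
Final: West

Answer: Final heading: West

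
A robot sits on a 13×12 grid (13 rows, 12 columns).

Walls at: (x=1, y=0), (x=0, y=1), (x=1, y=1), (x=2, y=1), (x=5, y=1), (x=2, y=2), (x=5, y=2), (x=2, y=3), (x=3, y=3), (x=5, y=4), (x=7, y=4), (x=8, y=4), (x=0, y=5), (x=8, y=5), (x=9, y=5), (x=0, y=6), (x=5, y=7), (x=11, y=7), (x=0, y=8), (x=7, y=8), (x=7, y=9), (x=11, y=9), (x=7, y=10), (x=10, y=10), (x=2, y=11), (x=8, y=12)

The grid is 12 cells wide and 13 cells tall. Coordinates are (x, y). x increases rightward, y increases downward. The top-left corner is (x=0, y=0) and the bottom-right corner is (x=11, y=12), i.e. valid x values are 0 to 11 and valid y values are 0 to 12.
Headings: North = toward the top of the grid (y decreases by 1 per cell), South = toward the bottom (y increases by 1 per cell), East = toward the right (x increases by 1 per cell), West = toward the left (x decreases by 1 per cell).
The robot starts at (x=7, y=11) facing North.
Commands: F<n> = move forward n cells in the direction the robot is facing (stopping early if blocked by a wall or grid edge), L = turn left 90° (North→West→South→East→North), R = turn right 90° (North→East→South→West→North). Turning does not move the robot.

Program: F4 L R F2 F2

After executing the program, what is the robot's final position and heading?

Start: (x=7, y=11), facing North
  F4: move forward 0/4 (blocked), now at (x=7, y=11)
  L: turn left, now facing West
  R: turn right, now facing North
  F2: move forward 0/2 (blocked), now at (x=7, y=11)
  F2: move forward 0/2 (blocked), now at (x=7, y=11)
Final: (x=7, y=11), facing North

Answer: Final position: (x=7, y=11), facing North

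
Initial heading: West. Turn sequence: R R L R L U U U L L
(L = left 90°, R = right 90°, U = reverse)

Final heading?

Start: West
  R (right (90° clockwise)) -> North
  R (right (90° clockwise)) -> East
  L (left (90° counter-clockwise)) -> North
  R (right (90° clockwise)) -> East
  L (left (90° counter-clockwise)) -> North
  U (U-turn (180°)) -> South
  U (U-turn (180°)) -> North
  U (U-turn (180°)) -> South
  L (left (90° counter-clockwise)) -> East
  L (left (90° counter-clockwise)) -> North
Final: North

Answer: Final heading: North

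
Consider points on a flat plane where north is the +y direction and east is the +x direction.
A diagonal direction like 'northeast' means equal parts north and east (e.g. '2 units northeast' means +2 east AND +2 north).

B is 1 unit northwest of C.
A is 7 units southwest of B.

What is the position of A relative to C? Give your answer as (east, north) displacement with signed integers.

Place C at the origin (east=0, north=0).
  B is 1 unit northwest of C: delta (east=-1, north=+1); B at (east=-1, north=1).
  A is 7 units southwest of B: delta (east=-7, north=-7); A at (east=-8, north=-6).
Therefore A relative to C: (east=-8, north=-6).

Answer: A is at (east=-8, north=-6) relative to C.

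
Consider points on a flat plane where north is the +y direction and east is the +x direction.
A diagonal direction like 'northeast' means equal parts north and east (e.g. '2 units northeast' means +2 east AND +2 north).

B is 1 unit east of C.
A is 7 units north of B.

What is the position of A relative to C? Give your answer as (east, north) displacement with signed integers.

Answer: A is at (east=1, north=7) relative to C.

Derivation:
Place C at the origin (east=0, north=0).
  B is 1 unit east of C: delta (east=+1, north=+0); B at (east=1, north=0).
  A is 7 units north of B: delta (east=+0, north=+7); A at (east=1, north=7).
Therefore A relative to C: (east=1, north=7).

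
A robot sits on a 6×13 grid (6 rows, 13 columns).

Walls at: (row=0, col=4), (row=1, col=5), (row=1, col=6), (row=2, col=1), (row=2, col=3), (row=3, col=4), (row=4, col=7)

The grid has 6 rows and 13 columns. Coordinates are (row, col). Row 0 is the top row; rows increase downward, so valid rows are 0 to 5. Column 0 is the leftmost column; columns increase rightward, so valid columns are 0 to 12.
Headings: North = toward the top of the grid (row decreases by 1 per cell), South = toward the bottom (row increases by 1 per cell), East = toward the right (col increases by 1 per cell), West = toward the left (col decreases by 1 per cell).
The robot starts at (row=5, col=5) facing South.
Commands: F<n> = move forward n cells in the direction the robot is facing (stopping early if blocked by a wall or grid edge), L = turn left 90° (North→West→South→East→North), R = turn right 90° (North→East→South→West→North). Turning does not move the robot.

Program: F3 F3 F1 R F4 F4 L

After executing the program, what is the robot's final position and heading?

Start: (row=5, col=5), facing South
  F3: move forward 0/3 (blocked), now at (row=5, col=5)
  F3: move forward 0/3 (blocked), now at (row=5, col=5)
  F1: move forward 0/1 (blocked), now at (row=5, col=5)
  R: turn right, now facing West
  F4: move forward 4, now at (row=5, col=1)
  F4: move forward 1/4 (blocked), now at (row=5, col=0)
  L: turn left, now facing South
Final: (row=5, col=0), facing South

Answer: Final position: (row=5, col=0), facing South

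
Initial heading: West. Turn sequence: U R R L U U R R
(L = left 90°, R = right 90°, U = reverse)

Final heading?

Answer: Final heading: North

Derivation:
Start: West
  U (U-turn (180°)) -> East
  R (right (90° clockwise)) -> South
  R (right (90° clockwise)) -> West
  L (left (90° counter-clockwise)) -> South
  U (U-turn (180°)) -> North
  U (U-turn (180°)) -> South
  R (right (90° clockwise)) -> West
  R (right (90° clockwise)) -> North
Final: North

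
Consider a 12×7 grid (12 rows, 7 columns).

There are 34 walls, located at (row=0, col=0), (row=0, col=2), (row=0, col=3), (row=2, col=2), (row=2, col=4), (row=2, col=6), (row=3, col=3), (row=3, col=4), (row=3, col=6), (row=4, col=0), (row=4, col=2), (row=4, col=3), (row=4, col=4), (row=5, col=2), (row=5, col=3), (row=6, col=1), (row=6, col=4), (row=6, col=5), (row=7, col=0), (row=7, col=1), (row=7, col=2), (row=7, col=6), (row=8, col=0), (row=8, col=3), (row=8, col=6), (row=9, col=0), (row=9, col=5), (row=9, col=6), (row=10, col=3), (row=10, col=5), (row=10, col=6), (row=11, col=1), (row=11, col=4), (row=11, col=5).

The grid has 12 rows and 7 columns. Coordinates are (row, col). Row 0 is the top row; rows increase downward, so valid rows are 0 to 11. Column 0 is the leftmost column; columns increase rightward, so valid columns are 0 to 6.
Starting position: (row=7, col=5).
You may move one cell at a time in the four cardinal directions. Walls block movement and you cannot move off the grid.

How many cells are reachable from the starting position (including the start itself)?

BFS flood-fill from (row=7, col=5):
  Distance 0: (row=7, col=5)
  Distance 1: (row=7, col=4), (row=8, col=5)
  Distance 2: (row=7, col=3), (row=8, col=4)
  Distance 3: (row=6, col=3), (row=9, col=4)
  Distance 4: (row=6, col=2), (row=9, col=3), (row=10, col=4)
  Distance 5: (row=9, col=2)
  Distance 6: (row=8, col=2), (row=9, col=1), (row=10, col=2)
  Distance 7: (row=8, col=1), (row=10, col=1), (row=11, col=2)
  Distance 8: (row=10, col=0), (row=11, col=3)
  Distance 9: (row=11, col=0)
Total reachable: 20 (grid has 50 open cells total)

Answer: Reachable cells: 20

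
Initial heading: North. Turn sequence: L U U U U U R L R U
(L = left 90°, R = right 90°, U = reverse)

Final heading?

Answer: Final heading: North

Derivation:
Start: North
  L (left (90° counter-clockwise)) -> West
  U (U-turn (180°)) -> East
  U (U-turn (180°)) -> West
  U (U-turn (180°)) -> East
  U (U-turn (180°)) -> West
  U (U-turn (180°)) -> East
  R (right (90° clockwise)) -> South
  L (left (90° counter-clockwise)) -> East
  R (right (90° clockwise)) -> South
  U (U-turn (180°)) -> North
Final: North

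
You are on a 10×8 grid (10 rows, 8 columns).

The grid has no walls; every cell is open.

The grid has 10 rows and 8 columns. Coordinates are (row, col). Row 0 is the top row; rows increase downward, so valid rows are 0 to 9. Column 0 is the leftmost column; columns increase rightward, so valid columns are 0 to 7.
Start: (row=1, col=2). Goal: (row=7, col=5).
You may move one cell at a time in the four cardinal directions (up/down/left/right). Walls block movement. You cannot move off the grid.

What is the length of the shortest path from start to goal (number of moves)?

BFS from (row=1, col=2) until reaching (row=7, col=5):
  Distance 0: (row=1, col=2)
  Distance 1: (row=0, col=2), (row=1, col=1), (row=1, col=3), (row=2, col=2)
  Distance 2: (row=0, col=1), (row=0, col=3), (row=1, col=0), (row=1, col=4), (row=2, col=1), (row=2, col=3), (row=3, col=2)
  Distance 3: (row=0, col=0), (row=0, col=4), (row=1, col=5), (row=2, col=0), (row=2, col=4), (row=3, col=1), (row=3, col=3), (row=4, col=2)
  Distance 4: (row=0, col=5), (row=1, col=6), (row=2, col=5), (row=3, col=0), (row=3, col=4), (row=4, col=1), (row=4, col=3), (row=5, col=2)
  Distance 5: (row=0, col=6), (row=1, col=7), (row=2, col=6), (row=3, col=5), (row=4, col=0), (row=4, col=4), (row=5, col=1), (row=5, col=3), (row=6, col=2)
  Distance 6: (row=0, col=7), (row=2, col=7), (row=3, col=6), (row=4, col=5), (row=5, col=0), (row=5, col=4), (row=6, col=1), (row=6, col=3), (row=7, col=2)
  Distance 7: (row=3, col=7), (row=4, col=6), (row=5, col=5), (row=6, col=0), (row=6, col=4), (row=7, col=1), (row=7, col=3), (row=8, col=2)
  Distance 8: (row=4, col=7), (row=5, col=6), (row=6, col=5), (row=7, col=0), (row=7, col=4), (row=8, col=1), (row=8, col=3), (row=9, col=2)
  Distance 9: (row=5, col=7), (row=6, col=6), (row=7, col=5), (row=8, col=0), (row=8, col=4), (row=9, col=1), (row=9, col=3)  <- goal reached here
One shortest path (9 moves): (row=1, col=2) -> (row=1, col=3) -> (row=1, col=4) -> (row=1, col=5) -> (row=2, col=5) -> (row=3, col=5) -> (row=4, col=5) -> (row=5, col=5) -> (row=6, col=5) -> (row=7, col=5)

Answer: Shortest path length: 9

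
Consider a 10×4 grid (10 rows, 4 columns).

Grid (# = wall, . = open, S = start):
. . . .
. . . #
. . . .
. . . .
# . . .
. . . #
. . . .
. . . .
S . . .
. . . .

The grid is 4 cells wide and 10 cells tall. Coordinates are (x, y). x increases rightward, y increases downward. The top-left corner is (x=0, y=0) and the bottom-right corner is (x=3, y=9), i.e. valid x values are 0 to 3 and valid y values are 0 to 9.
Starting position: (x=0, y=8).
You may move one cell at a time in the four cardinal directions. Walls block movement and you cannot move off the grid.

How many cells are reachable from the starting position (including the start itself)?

Answer: Reachable cells: 37

Derivation:
BFS flood-fill from (x=0, y=8):
  Distance 0: (x=0, y=8)
  Distance 1: (x=0, y=7), (x=1, y=8), (x=0, y=9)
  Distance 2: (x=0, y=6), (x=1, y=7), (x=2, y=8), (x=1, y=9)
  Distance 3: (x=0, y=5), (x=1, y=6), (x=2, y=7), (x=3, y=8), (x=2, y=9)
  Distance 4: (x=1, y=5), (x=2, y=6), (x=3, y=7), (x=3, y=9)
  Distance 5: (x=1, y=4), (x=2, y=5), (x=3, y=6)
  Distance 6: (x=1, y=3), (x=2, y=4)
  Distance 7: (x=1, y=2), (x=0, y=3), (x=2, y=3), (x=3, y=4)
  Distance 8: (x=1, y=1), (x=0, y=2), (x=2, y=2), (x=3, y=3)
  Distance 9: (x=1, y=0), (x=0, y=1), (x=2, y=1), (x=3, y=2)
  Distance 10: (x=0, y=0), (x=2, y=0)
  Distance 11: (x=3, y=0)
Total reachable: 37 (grid has 37 open cells total)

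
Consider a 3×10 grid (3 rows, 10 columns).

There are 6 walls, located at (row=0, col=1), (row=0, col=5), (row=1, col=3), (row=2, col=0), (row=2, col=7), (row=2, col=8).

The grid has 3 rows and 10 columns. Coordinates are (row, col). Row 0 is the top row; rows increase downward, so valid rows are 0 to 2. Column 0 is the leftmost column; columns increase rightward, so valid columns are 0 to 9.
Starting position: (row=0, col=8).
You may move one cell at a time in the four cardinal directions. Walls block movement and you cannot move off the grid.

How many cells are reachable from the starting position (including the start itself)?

BFS flood-fill from (row=0, col=8):
  Distance 0: (row=0, col=8)
  Distance 1: (row=0, col=7), (row=0, col=9), (row=1, col=8)
  Distance 2: (row=0, col=6), (row=1, col=7), (row=1, col=9)
  Distance 3: (row=1, col=6), (row=2, col=9)
  Distance 4: (row=1, col=5), (row=2, col=6)
  Distance 5: (row=1, col=4), (row=2, col=5)
  Distance 6: (row=0, col=4), (row=2, col=4)
  Distance 7: (row=0, col=3), (row=2, col=3)
  Distance 8: (row=0, col=2), (row=2, col=2)
  Distance 9: (row=1, col=2), (row=2, col=1)
  Distance 10: (row=1, col=1)
  Distance 11: (row=1, col=0)
  Distance 12: (row=0, col=0)
Total reachable: 24 (grid has 24 open cells total)

Answer: Reachable cells: 24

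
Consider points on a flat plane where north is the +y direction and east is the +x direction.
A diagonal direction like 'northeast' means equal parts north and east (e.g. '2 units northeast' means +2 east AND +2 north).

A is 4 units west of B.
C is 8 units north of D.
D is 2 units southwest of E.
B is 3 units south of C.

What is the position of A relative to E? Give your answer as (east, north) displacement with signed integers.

Place E at the origin (east=0, north=0).
  D is 2 units southwest of E: delta (east=-2, north=-2); D at (east=-2, north=-2).
  C is 8 units north of D: delta (east=+0, north=+8); C at (east=-2, north=6).
  B is 3 units south of C: delta (east=+0, north=-3); B at (east=-2, north=3).
  A is 4 units west of B: delta (east=-4, north=+0); A at (east=-6, north=3).
Therefore A relative to E: (east=-6, north=3).

Answer: A is at (east=-6, north=3) relative to E.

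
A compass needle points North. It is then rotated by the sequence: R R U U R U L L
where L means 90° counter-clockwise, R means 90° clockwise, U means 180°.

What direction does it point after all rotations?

Answer: Final heading: West

Derivation:
Start: North
  R (right (90° clockwise)) -> East
  R (right (90° clockwise)) -> South
  U (U-turn (180°)) -> North
  U (U-turn (180°)) -> South
  R (right (90° clockwise)) -> West
  U (U-turn (180°)) -> East
  L (left (90° counter-clockwise)) -> North
  L (left (90° counter-clockwise)) -> West
Final: West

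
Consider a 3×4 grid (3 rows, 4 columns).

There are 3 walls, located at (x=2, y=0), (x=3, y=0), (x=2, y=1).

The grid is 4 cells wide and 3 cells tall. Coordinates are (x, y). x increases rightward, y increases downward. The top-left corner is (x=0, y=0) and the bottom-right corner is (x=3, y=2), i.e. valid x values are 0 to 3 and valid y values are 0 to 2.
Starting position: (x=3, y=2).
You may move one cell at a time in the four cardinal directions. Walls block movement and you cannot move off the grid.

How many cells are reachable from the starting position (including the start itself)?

BFS flood-fill from (x=3, y=2):
  Distance 0: (x=3, y=2)
  Distance 1: (x=3, y=1), (x=2, y=2)
  Distance 2: (x=1, y=2)
  Distance 3: (x=1, y=1), (x=0, y=2)
  Distance 4: (x=1, y=0), (x=0, y=1)
  Distance 5: (x=0, y=0)
Total reachable: 9 (grid has 9 open cells total)

Answer: Reachable cells: 9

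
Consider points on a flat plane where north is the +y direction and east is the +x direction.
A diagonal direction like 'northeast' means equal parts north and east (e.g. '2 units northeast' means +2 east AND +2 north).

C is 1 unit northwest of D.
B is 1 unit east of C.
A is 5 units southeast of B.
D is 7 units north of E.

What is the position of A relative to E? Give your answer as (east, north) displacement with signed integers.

Place E at the origin (east=0, north=0).
  D is 7 units north of E: delta (east=+0, north=+7); D at (east=0, north=7).
  C is 1 unit northwest of D: delta (east=-1, north=+1); C at (east=-1, north=8).
  B is 1 unit east of C: delta (east=+1, north=+0); B at (east=0, north=8).
  A is 5 units southeast of B: delta (east=+5, north=-5); A at (east=5, north=3).
Therefore A relative to E: (east=5, north=3).

Answer: A is at (east=5, north=3) relative to E.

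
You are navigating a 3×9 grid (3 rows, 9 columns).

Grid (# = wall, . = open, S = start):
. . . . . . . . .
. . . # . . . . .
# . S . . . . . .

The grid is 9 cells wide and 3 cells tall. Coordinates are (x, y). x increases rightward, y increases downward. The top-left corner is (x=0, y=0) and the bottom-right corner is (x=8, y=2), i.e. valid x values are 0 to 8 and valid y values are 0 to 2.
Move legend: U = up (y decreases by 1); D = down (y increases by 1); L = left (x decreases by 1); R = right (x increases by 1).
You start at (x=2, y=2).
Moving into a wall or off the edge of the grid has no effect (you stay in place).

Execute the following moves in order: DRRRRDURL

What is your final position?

Start: (x=2, y=2)
  D (down): blocked, stay at (x=2, y=2)
  R (right): (x=2, y=2) -> (x=3, y=2)
  R (right): (x=3, y=2) -> (x=4, y=2)
  R (right): (x=4, y=2) -> (x=5, y=2)
  R (right): (x=5, y=2) -> (x=6, y=2)
  D (down): blocked, stay at (x=6, y=2)
  U (up): (x=6, y=2) -> (x=6, y=1)
  R (right): (x=6, y=1) -> (x=7, y=1)
  L (left): (x=7, y=1) -> (x=6, y=1)
Final: (x=6, y=1)

Answer: Final position: (x=6, y=1)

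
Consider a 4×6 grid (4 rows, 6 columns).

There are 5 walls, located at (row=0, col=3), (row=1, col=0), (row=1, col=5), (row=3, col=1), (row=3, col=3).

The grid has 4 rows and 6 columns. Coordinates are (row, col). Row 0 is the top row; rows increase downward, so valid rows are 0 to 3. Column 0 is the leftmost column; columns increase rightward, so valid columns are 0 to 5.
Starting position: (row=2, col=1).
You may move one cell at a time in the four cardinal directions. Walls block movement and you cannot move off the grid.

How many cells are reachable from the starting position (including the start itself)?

Answer: Reachable cells: 19

Derivation:
BFS flood-fill from (row=2, col=1):
  Distance 0: (row=2, col=1)
  Distance 1: (row=1, col=1), (row=2, col=0), (row=2, col=2)
  Distance 2: (row=0, col=1), (row=1, col=2), (row=2, col=3), (row=3, col=0), (row=3, col=2)
  Distance 3: (row=0, col=0), (row=0, col=2), (row=1, col=3), (row=2, col=4)
  Distance 4: (row=1, col=4), (row=2, col=5), (row=3, col=4)
  Distance 5: (row=0, col=4), (row=3, col=5)
  Distance 6: (row=0, col=5)
Total reachable: 19 (grid has 19 open cells total)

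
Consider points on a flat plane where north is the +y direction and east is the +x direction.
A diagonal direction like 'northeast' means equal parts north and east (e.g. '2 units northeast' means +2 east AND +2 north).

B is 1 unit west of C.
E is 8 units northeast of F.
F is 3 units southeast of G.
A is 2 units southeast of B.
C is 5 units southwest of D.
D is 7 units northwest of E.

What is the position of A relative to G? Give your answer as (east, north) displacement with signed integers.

Answer: A is at (east=0, north=5) relative to G.

Derivation:
Place G at the origin (east=0, north=0).
  F is 3 units southeast of G: delta (east=+3, north=-3); F at (east=3, north=-3).
  E is 8 units northeast of F: delta (east=+8, north=+8); E at (east=11, north=5).
  D is 7 units northwest of E: delta (east=-7, north=+7); D at (east=4, north=12).
  C is 5 units southwest of D: delta (east=-5, north=-5); C at (east=-1, north=7).
  B is 1 unit west of C: delta (east=-1, north=+0); B at (east=-2, north=7).
  A is 2 units southeast of B: delta (east=+2, north=-2); A at (east=0, north=5).
Therefore A relative to G: (east=0, north=5).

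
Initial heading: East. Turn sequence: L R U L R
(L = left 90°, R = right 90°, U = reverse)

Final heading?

Answer: Final heading: West

Derivation:
Start: East
  L (left (90° counter-clockwise)) -> North
  R (right (90° clockwise)) -> East
  U (U-turn (180°)) -> West
  L (left (90° counter-clockwise)) -> South
  R (right (90° clockwise)) -> West
Final: West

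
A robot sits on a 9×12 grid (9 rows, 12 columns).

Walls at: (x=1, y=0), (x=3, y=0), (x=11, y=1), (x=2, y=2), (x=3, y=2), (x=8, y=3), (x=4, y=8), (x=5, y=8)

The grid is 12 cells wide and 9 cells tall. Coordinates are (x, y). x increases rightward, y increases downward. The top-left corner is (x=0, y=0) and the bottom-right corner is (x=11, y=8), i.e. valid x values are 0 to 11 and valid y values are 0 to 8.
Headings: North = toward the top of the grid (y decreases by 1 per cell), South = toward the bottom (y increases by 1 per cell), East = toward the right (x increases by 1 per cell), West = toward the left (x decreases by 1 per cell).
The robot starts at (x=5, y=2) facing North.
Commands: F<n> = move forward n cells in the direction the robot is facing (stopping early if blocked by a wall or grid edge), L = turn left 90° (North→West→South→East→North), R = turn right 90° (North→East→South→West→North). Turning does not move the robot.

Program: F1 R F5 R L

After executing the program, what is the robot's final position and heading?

Start: (x=5, y=2), facing North
  F1: move forward 1, now at (x=5, y=1)
  R: turn right, now facing East
  F5: move forward 5, now at (x=10, y=1)
  R: turn right, now facing South
  L: turn left, now facing East
Final: (x=10, y=1), facing East

Answer: Final position: (x=10, y=1), facing East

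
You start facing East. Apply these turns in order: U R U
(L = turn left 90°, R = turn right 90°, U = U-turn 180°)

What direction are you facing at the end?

Answer: Final heading: South

Derivation:
Start: East
  U (U-turn (180°)) -> West
  R (right (90° clockwise)) -> North
  U (U-turn (180°)) -> South
Final: South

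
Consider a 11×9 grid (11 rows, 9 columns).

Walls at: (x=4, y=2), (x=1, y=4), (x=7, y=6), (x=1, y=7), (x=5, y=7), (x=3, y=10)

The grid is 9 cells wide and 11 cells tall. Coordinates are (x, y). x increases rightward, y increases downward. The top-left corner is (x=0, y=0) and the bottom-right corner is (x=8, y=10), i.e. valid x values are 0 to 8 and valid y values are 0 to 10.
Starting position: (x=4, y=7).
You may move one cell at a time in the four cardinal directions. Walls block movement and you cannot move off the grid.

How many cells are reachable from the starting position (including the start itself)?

BFS flood-fill from (x=4, y=7):
  Distance 0: (x=4, y=7)
  Distance 1: (x=4, y=6), (x=3, y=7), (x=4, y=8)
  Distance 2: (x=4, y=5), (x=3, y=6), (x=5, y=6), (x=2, y=7), (x=3, y=8), (x=5, y=8), (x=4, y=9)
  Distance 3: (x=4, y=4), (x=3, y=5), (x=5, y=5), (x=2, y=6), (x=6, y=6), (x=2, y=8), (x=6, y=8), (x=3, y=9), (x=5, y=9), (x=4, y=10)
  Distance 4: (x=4, y=3), (x=3, y=4), (x=5, y=4), (x=2, y=5), (x=6, y=5), (x=1, y=6), (x=6, y=7), (x=1, y=8), (x=7, y=8), (x=2, y=9), (x=6, y=9), (x=5, y=10)
  Distance 5: (x=3, y=3), (x=5, y=3), (x=2, y=4), (x=6, y=4), (x=1, y=5), (x=7, y=5), (x=0, y=6), (x=7, y=7), (x=0, y=8), (x=8, y=8), (x=1, y=9), (x=7, y=9), (x=2, y=10), (x=6, y=10)
  Distance 6: (x=3, y=2), (x=5, y=2), (x=2, y=3), (x=6, y=3), (x=7, y=4), (x=0, y=5), (x=8, y=5), (x=0, y=7), (x=8, y=7), (x=0, y=9), (x=8, y=9), (x=1, y=10), (x=7, y=10)
  Distance 7: (x=3, y=1), (x=5, y=1), (x=2, y=2), (x=6, y=2), (x=1, y=3), (x=7, y=3), (x=0, y=4), (x=8, y=4), (x=8, y=6), (x=0, y=10), (x=8, y=10)
  Distance 8: (x=3, y=0), (x=5, y=0), (x=2, y=1), (x=4, y=1), (x=6, y=1), (x=1, y=2), (x=7, y=2), (x=0, y=3), (x=8, y=3)
  Distance 9: (x=2, y=0), (x=4, y=0), (x=6, y=0), (x=1, y=1), (x=7, y=1), (x=0, y=2), (x=8, y=2)
  Distance 10: (x=1, y=0), (x=7, y=0), (x=0, y=1), (x=8, y=1)
  Distance 11: (x=0, y=0), (x=8, y=0)
Total reachable: 93 (grid has 93 open cells total)

Answer: Reachable cells: 93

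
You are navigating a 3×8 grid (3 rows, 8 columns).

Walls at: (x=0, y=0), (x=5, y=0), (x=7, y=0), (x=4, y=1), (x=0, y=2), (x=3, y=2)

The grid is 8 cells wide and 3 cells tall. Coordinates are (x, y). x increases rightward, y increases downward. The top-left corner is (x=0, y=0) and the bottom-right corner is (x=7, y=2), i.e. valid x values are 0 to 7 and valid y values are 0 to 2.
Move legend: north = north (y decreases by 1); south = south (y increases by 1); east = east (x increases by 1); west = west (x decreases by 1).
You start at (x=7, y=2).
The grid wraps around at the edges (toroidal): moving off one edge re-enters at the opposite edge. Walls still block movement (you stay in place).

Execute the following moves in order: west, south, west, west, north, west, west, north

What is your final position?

Answer: Final position: (x=4, y=2)

Derivation:
Start: (x=7, y=2)
  west (west): (x=7, y=2) -> (x=6, y=2)
  south (south): (x=6, y=2) -> (x=6, y=0)
  west (west): blocked, stay at (x=6, y=0)
  west (west): blocked, stay at (x=6, y=0)
  north (north): (x=6, y=0) -> (x=6, y=2)
  west (west): (x=6, y=2) -> (x=5, y=2)
  west (west): (x=5, y=2) -> (x=4, y=2)
  north (north): blocked, stay at (x=4, y=2)
Final: (x=4, y=2)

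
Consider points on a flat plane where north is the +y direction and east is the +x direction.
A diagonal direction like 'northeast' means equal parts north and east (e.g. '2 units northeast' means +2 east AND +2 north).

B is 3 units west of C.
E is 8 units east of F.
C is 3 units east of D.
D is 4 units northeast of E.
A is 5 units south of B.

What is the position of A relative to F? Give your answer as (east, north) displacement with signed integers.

Answer: A is at (east=12, north=-1) relative to F.

Derivation:
Place F at the origin (east=0, north=0).
  E is 8 units east of F: delta (east=+8, north=+0); E at (east=8, north=0).
  D is 4 units northeast of E: delta (east=+4, north=+4); D at (east=12, north=4).
  C is 3 units east of D: delta (east=+3, north=+0); C at (east=15, north=4).
  B is 3 units west of C: delta (east=-3, north=+0); B at (east=12, north=4).
  A is 5 units south of B: delta (east=+0, north=-5); A at (east=12, north=-1).
Therefore A relative to F: (east=12, north=-1).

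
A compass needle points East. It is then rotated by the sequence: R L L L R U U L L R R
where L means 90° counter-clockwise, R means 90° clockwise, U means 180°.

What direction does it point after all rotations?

Start: East
  R (right (90° clockwise)) -> South
  L (left (90° counter-clockwise)) -> East
  L (left (90° counter-clockwise)) -> North
  L (left (90° counter-clockwise)) -> West
  R (right (90° clockwise)) -> North
  U (U-turn (180°)) -> South
  U (U-turn (180°)) -> North
  L (left (90° counter-clockwise)) -> West
  L (left (90° counter-clockwise)) -> South
  R (right (90° clockwise)) -> West
  R (right (90° clockwise)) -> North
Final: North

Answer: Final heading: North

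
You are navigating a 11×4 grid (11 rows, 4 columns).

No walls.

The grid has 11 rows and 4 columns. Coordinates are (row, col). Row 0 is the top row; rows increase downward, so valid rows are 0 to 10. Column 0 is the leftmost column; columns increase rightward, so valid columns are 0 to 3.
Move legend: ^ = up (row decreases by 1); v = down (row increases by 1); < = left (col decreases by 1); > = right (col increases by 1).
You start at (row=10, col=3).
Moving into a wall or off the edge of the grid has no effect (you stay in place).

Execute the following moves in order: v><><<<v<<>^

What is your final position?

Start: (row=10, col=3)
  v (down): blocked, stay at (row=10, col=3)
  > (right): blocked, stay at (row=10, col=3)
  < (left): (row=10, col=3) -> (row=10, col=2)
  > (right): (row=10, col=2) -> (row=10, col=3)
  < (left): (row=10, col=3) -> (row=10, col=2)
  < (left): (row=10, col=2) -> (row=10, col=1)
  < (left): (row=10, col=1) -> (row=10, col=0)
  v (down): blocked, stay at (row=10, col=0)
  < (left): blocked, stay at (row=10, col=0)
  < (left): blocked, stay at (row=10, col=0)
  > (right): (row=10, col=0) -> (row=10, col=1)
  ^ (up): (row=10, col=1) -> (row=9, col=1)
Final: (row=9, col=1)

Answer: Final position: (row=9, col=1)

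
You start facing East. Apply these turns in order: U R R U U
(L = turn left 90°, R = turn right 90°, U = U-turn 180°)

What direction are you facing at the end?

Start: East
  U (U-turn (180°)) -> West
  R (right (90° clockwise)) -> North
  R (right (90° clockwise)) -> East
  U (U-turn (180°)) -> West
  U (U-turn (180°)) -> East
Final: East

Answer: Final heading: East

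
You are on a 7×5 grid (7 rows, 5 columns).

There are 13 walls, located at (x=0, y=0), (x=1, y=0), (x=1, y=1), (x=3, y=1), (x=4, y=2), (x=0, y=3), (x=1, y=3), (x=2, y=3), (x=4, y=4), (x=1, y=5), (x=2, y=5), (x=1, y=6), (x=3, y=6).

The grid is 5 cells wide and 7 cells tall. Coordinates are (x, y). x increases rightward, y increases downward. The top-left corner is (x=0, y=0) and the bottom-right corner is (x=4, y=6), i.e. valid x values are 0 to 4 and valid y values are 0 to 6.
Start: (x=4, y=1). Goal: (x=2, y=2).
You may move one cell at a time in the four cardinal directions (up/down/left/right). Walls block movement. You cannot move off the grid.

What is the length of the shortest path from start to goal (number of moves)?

BFS from (x=4, y=1) until reaching (x=2, y=2):
  Distance 0: (x=4, y=1)
  Distance 1: (x=4, y=0)
  Distance 2: (x=3, y=0)
  Distance 3: (x=2, y=0)
  Distance 4: (x=2, y=1)
  Distance 5: (x=2, y=2)  <- goal reached here
One shortest path (5 moves): (x=4, y=1) -> (x=4, y=0) -> (x=3, y=0) -> (x=2, y=0) -> (x=2, y=1) -> (x=2, y=2)

Answer: Shortest path length: 5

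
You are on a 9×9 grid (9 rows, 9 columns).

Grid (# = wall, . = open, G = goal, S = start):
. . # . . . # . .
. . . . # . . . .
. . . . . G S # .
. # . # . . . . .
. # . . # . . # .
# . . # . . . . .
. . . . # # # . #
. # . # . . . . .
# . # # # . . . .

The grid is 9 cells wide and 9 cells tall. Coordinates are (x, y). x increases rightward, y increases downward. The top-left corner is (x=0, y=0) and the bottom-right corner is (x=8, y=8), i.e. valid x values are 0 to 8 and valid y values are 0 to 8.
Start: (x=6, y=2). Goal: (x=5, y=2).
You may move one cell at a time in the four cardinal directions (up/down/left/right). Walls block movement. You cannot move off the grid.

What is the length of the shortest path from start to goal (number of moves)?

BFS from (x=6, y=2) until reaching (x=5, y=2):
  Distance 0: (x=6, y=2)
  Distance 1: (x=6, y=1), (x=5, y=2), (x=6, y=3)  <- goal reached here
One shortest path (1 moves): (x=6, y=2) -> (x=5, y=2)

Answer: Shortest path length: 1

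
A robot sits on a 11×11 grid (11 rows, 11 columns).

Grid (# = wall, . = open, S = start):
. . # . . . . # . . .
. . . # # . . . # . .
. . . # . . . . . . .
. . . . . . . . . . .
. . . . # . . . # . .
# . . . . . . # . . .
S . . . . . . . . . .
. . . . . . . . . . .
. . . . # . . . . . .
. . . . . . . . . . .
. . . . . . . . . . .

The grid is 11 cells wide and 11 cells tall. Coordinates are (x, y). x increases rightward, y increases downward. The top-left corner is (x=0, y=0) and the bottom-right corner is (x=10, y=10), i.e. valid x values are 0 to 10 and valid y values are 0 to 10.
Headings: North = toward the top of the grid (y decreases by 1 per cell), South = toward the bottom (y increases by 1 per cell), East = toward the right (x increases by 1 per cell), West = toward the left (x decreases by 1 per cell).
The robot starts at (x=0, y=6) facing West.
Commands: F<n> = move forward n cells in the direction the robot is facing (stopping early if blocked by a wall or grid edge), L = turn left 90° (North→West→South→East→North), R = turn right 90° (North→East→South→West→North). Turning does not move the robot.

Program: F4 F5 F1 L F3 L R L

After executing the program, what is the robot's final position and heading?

Start: (x=0, y=6), facing West
  F4: move forward 0/4 (blocked), now at (x=0, y=6)
  F5: move forward 0/5 (blocked), now at (x=0, y=6)
  F1: move forward 0/1 (blocked), now at (x=0, y=6)
  L: turn left, now facing South
  F3: move forward 3, now at (x=0, y=9)
  L: turn left, now facing East
  R: turn right, now facing South
  L: turn left, now facing East
Final: (x=0, y=9), facing East

Answer: Final position: (x=0, y=9), facing East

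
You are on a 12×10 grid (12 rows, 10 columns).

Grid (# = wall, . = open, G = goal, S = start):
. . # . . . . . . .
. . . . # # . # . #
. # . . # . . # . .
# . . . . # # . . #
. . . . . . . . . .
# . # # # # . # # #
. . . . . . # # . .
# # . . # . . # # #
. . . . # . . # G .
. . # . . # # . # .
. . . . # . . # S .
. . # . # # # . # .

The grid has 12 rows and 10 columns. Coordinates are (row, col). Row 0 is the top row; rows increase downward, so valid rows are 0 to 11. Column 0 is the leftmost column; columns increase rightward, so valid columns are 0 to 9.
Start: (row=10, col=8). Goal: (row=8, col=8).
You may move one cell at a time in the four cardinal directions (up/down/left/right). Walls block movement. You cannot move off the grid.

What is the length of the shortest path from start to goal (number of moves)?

Answer: Shortest path length: 4

Derivation:
BFS from (row=10, col=8) until reaching (row=8, col=8):
  Distance 0: (row=10, col=8)
  Distance 1: (row=10, col=9)
  Distance 2: (row=9, col=9), (row=11, col=9)
  Distance 3: (row=8, col=9)
  Distance 4: (row=8, col=8)  <- goal reached here
One shortest path (4 moves): (row=10, col=8) -> (row=10, col=9) -> (row=9, col=9) -> (row=8, col=9) -> (row=8, col=8)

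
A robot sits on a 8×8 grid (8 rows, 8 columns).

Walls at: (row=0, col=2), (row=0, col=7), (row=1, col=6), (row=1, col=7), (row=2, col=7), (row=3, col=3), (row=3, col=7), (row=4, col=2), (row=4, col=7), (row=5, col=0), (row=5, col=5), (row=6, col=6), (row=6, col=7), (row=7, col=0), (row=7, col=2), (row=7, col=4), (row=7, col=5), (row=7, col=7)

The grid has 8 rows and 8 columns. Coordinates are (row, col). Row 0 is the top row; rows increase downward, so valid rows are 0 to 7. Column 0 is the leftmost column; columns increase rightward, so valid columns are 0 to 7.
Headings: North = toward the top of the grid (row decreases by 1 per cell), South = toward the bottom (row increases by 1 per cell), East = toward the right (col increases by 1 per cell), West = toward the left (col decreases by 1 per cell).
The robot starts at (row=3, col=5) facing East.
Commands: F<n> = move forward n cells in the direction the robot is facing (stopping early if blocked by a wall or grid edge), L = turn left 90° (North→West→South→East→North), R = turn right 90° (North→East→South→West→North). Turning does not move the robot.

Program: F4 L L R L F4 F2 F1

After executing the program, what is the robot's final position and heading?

Answer: Final position: (row=3, col=4), facing West

Derivation:
Start: (row=3, col=5), facing East
  F4: move forward 1/4 (blocked), now at (row=3, col=6)
  L: turn left, now facing North
  L: turn left, now facing West
  R: turn right, now facing North
  L: turn left, now facing West
  F4: move forward 2/4 (blocked), now at (row=3, col=4)
  F2: move forward 0/2 (blocked), now at (row=3, col=4)
  F1: move forward 0/1 (blocked), now at (row=3, col=4)
Final: (row=3, col=4), facing West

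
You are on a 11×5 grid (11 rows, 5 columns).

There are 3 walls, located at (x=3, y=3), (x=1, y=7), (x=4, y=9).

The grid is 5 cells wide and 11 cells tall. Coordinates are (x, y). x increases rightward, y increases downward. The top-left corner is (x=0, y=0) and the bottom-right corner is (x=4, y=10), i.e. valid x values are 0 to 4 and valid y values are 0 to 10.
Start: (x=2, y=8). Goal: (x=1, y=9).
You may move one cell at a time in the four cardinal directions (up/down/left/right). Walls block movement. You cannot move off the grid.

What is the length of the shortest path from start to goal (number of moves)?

BFS from (x=2, y=8) until reaching (x=1, y=9):
  Distance 0: (x=2, y=8)
  Distance 1: (x=2, y=7), (x=1, y=8), (x=3, y=8), (x=2, y=9)
  Distance 2: (x=2, y=6), (x=3, y=7), (x=0, y=8), (x=4, y=8), (x=1, y=9), (x=3, y=9), (x=2, y=10)  <- goal reached here
One shortest path (2 moves): (x=2, y=8) -> (x=1, y=8) -> (x=1, y=9)

Answer: Shortest path length: 2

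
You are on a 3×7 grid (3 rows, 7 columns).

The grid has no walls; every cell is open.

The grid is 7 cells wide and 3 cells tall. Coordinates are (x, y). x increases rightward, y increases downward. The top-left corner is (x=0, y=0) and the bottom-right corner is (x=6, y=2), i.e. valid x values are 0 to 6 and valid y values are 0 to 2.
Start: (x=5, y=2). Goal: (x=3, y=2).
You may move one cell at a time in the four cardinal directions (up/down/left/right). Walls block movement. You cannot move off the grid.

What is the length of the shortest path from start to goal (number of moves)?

BFS from (x=5, y=2) until reaching (x=3, y=2):
  Distance 0: (x=5, y=2)
  Distance 1: (x=5, y=1), (x=4, y=2), (x=6, y=2)
  Distance 2: (x=5, y=0), (x=4, y=1), (x=6, y=1), (x=3, y=2)  <- goal reached here
One shortest path (2 moves): (x=5, y=2) -> (x=4, y=2) -> (x=3, y=2)

Answer: Shortest path length: 2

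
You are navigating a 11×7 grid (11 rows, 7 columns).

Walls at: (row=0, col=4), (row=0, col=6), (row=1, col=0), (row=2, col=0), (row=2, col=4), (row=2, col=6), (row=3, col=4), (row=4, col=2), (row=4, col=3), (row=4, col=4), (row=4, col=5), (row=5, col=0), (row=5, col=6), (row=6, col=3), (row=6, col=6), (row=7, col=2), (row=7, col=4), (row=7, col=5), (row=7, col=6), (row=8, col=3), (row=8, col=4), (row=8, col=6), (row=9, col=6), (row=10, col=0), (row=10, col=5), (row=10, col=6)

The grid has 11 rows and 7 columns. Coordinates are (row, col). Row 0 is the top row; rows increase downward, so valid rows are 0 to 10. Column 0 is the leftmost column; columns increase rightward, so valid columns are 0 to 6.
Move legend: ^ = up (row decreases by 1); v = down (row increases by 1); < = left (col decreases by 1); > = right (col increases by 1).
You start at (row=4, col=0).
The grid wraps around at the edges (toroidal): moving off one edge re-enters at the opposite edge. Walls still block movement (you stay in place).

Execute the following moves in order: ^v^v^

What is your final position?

Start: (row=4, col=0)
  ^ (up): (row=4, col=0) -> (row=3, col=0)
  v (down): (row=3, col=0) -> (row=4, col=0)
  ^ (up): (row=4, col=0) -> (row=3, col=0)
  v (down): (row=3, col=0) -> (row=4, col=0)
  ^ (up): (row=4, col=0) -> (row=3, col=0)
Final: (row=3, col=0)

Answer: Final position: (row=3, col=0)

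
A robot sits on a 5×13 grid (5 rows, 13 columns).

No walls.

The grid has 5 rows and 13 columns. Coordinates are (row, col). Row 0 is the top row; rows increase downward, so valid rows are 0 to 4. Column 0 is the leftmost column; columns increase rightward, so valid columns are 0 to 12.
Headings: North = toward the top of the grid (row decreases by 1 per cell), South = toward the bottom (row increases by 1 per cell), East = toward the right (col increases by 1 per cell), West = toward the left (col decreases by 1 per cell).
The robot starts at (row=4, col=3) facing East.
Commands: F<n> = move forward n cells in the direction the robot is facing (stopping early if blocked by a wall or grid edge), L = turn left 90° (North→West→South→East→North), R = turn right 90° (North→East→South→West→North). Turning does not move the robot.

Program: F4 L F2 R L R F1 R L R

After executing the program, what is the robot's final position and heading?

Answer: Final position: (row=2, col=8), facing South

Derivation:
Start: (row=4, col=3), facing East
  F4: move forward 4, now at (row=4, col=7)
  L: turn left, now facing North
  F2: move forward 2, now at (row=2, col=7)
  R: turn right, now facing East
  L: turn left, now facing North
  R: turn right, now facing East
  F1: move forward 1, now at (row=2, col=8)
  R: turn right, now facing South
  L: turn left, now facing East
  R: turn right, now facing South
Final: (row=2, col=8), facing South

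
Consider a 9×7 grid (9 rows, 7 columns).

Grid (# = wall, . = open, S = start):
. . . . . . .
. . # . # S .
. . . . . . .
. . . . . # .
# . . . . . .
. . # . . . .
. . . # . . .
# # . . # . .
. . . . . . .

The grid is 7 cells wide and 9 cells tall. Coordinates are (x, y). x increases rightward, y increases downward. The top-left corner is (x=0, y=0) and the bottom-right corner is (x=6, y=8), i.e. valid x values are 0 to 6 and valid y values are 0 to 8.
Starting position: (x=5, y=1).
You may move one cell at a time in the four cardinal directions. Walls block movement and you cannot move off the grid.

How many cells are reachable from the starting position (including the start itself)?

BFS flood-fill from (x=5, y=1):
  Distance 0: (x=5, y=1)
  Distance 1: (x=5, y=0), (x=6, y=1), (x=5, y=2)
  Distance 2: (x=4, y=0), (x=6, y=0), (x=4, y=2), (x=6, y=2)
  Distance 3: (x=3, y=0), (x=3, y=2), (x=4, y=3), (x=6, y=3)
  Distance 4: (x=2, y=0), (x=3, y=1), (x=2, y=2), (x=3, y=3), (x=4, y=4), (x=6, y=4)
  Distance 5: (x=1, y=0), (x=1, y=2), (x=2, y=3), (x=3, y=4), (x=5, y=4), (x=4, y=5), (x=6, y=5)
  Distance 6: (x=0, y=0), (x=1, y=1), (x=0, y=2), (x=1, y=3), (x=2, y=4), (x=3, y=5), (x=5, y=5), (x=4, y=6), (x=6, y=6)
  Distance 7: (x=0, y=1), (x=0, y=3), (x=1, y=4), (x=5, y=6), (x=6, y=7)
  Distance 8: (x=1, y=5), (x=5, y=7), (x=6, y=8)
  Distance 9: (x=0, y=5), (x=1, y=6), (x=5, y=8)
  Distance 10: (x=0, y=6), (x=2, y=6), (x=4, y=8)
  Distance 11: (x=2, y=7), (x=3, y=8)
  Distance 12: (x=3, y=7), (x=2, y=8)
  Distance 13: (x=1, y=8)
  Distance 14: (x=0, y=8)
Total reachable: 54 (grid has 54 open cells total)

Answer: Reachable cells: 54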